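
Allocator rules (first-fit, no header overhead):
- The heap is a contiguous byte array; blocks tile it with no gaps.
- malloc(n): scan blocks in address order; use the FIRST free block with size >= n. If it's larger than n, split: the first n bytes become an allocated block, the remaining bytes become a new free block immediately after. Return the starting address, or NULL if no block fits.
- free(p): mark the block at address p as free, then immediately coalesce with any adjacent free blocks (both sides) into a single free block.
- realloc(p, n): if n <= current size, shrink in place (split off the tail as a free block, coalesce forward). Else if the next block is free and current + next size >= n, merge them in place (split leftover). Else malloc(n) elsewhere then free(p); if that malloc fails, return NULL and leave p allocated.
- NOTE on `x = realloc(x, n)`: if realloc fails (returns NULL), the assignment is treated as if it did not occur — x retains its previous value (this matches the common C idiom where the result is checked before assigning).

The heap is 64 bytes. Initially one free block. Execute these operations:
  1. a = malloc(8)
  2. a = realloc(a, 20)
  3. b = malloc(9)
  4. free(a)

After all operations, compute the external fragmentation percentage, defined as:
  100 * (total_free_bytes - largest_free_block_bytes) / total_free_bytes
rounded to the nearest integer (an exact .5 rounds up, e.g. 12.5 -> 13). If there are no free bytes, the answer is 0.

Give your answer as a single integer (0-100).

Answer: 36

Derivation:
Op 1: a = malloc(8) -> a = 0; heap: [0-7 ALLOC][8-63 FREE]
Op 2: a = realloc(a, 20) -> a = 0; heap: [0-19 ALLOC][20-63 FREE]
Op 3: b = malloc(9) -> b = 20; heap: [0-19 ALLOC][20-28 ALLOC][29-63 FREE]
Op 4: free(a) -> (freed a); heap: [0-19 FREE][20-28 ALLOC][29-63 FREE]
Free blocks: [20 35] total_free=55 largest=35 -> 100*(55-35)/55 = 2000/55 ≈ 36.364 -> rounds to 36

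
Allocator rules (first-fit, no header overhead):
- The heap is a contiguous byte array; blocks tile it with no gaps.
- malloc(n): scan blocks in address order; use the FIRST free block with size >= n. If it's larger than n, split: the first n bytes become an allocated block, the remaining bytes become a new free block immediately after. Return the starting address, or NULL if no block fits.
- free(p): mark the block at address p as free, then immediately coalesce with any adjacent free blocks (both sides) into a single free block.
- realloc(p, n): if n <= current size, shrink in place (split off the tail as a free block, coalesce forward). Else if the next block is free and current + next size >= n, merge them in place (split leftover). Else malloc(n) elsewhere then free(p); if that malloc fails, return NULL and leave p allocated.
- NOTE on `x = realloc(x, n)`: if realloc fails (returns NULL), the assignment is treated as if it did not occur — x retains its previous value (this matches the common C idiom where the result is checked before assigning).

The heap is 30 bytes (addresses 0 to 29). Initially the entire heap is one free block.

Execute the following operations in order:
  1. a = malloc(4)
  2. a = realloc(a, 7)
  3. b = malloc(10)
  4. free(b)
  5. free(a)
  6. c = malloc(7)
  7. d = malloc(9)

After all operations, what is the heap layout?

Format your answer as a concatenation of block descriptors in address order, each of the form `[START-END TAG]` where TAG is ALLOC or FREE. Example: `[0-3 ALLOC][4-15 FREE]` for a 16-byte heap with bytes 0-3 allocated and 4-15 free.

Answer: [0-6 ALLOC][7-15 ALLOC][16-29 FREE]

Derivation:
Op 1: a = malloc(4) -> a = 0; heap: [0-3 ALLOC][4-29 FREE]
Op 2: a = realloc(a, 7) -> a = 0; heap: [0-6 ALLOC][7-29 FREE]
Op 3: b = malloc(10) -> b = 7; heap: [0-6 ALLOC][7-16 ALLOC][17-29 FREE]
Op 4: free(b) -> (freed b); heap: [0-6 ALLOC][7-29 FREE]
Op 5: free(a) -> (freed a); heap: [0-29 FREE]
Op 6: c = malloc(7) -> c = 0; heap: [0-6 ALLOC][7-29 FREE]
Op 7: d = malloc(9) -> d = 7; heap: [0-6 ALLOC][7-15 ALLOC][16-29 FREE]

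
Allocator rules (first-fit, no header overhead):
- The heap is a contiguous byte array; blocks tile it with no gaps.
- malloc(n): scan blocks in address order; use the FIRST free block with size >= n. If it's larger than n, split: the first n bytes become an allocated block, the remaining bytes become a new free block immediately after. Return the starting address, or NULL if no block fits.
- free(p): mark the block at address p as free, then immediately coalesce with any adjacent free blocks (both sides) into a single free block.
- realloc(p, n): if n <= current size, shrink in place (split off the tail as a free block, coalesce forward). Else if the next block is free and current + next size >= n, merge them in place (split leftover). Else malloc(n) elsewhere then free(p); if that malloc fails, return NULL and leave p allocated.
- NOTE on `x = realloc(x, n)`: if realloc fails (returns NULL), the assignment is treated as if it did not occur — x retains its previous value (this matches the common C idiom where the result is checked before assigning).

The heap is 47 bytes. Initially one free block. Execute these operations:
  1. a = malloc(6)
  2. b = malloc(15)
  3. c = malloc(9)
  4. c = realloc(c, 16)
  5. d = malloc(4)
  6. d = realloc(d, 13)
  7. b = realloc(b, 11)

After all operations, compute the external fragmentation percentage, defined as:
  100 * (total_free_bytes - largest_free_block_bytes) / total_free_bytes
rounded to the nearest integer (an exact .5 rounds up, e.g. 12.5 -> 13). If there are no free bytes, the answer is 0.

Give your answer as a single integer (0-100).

Answer: 40

Derivation:
Op 1: a = malloc(6) -> a = 0; heap: [0-5 ALLOC][6-46 FREE]
Op 2: b = malloc(15) -> b = 6; heap: [0-5 ALLOC][6-20 ALLOC][21-46 FREE]
Op 3: c = malloc(9) -> c = 21; heap: [0-5 ALLOC][6-20 ALLOC][21-29 ALLOC][30-46 FREE]
Op 4: c = realloc(c, 16) -> c = 21; heap: [0-5 ALLOC][6-20 ALLOC][21-36 ALLOC][37-46 FREE]
Op 5: d = malloc(4) -> d = 37; heap: [0-5 ALLOC][6-20 ALLOC][21-36 ALLOC][37-40 ALLOC][41-46 FREE]
Op 6: d = realloc(d, 13) -> NULL (d unchanged); heap: [0-5 ALLOC][6-20 ALLOC][21-36 ALLOC][37-40 ALLOC][41-46 FREE]
Op 7: b = realloc(b, 11) -> b = 6; heap: [0-5 ALLOC][6-16 ALLOC][17-20 FREE][21-36 ALLOC][37-40 ALLOC][41-46 FREE]
Free blocks: [4 6] total_free=10 largest=6 -> 100*(10-6)/10 = 400/10 = 40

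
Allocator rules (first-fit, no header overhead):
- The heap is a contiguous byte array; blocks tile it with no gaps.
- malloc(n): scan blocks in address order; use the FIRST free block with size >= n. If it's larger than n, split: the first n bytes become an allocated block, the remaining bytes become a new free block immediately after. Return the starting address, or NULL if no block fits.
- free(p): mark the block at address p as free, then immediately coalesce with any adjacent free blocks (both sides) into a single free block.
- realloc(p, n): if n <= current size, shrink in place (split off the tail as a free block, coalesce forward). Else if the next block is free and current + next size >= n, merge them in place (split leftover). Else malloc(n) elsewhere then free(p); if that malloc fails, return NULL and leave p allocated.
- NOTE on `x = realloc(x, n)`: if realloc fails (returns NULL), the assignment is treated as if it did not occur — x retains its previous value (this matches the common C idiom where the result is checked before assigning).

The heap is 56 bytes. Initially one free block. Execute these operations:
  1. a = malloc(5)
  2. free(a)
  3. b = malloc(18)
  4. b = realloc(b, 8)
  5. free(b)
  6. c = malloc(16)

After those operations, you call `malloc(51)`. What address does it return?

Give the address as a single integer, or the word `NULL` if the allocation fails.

Answer: NULL

Derivation:
Op 1: a = malloc(5) -> a = 0; heap: [0-4 ALLOC][5-55 FREE]
Op 2: free(a) -> (freed a); heap: [0-55 FREE]
Op 3: b = malloc(18) -> b = 0; heap: [0-17 ALLOC][18-55 FREE]
Op 4: b = realloc(b, 8) -> b = 0; heap: [0-7 ALLOC][8-55 FREE]
Op 5: free(b) -> (freed b); heap: [0-55 FREE]
Op 6: c = malloc(16) -> c = 0; heap: [0-15 ALLOC][16-55 FREE]
malloc(51): first-fit scan over [0-15 ALLOC][16-55 FREE] -> NULL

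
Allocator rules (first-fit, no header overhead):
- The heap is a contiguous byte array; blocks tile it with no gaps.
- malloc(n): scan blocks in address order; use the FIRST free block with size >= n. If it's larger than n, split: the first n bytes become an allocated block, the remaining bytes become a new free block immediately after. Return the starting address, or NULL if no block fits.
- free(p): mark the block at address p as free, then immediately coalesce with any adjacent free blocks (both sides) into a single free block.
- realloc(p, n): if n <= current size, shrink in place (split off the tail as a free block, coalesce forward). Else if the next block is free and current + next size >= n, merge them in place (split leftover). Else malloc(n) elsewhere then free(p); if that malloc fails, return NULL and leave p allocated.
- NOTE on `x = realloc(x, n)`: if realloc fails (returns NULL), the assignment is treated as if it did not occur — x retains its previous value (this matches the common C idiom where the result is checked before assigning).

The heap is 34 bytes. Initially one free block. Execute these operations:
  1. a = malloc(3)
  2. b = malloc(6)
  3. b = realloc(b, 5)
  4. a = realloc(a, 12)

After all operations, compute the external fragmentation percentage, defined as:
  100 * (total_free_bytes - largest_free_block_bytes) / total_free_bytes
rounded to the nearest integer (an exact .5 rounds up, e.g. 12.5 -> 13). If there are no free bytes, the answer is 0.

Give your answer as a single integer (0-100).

Answer: 18

Derivation:
Op 1: a = malloc(3) -> a = 0; heap: [0-2 ALLOC][3-33 FREE]
Op 2: b = malloc(6) -> b = 3; heap: [0-2 ALLOC][3-8 ALLOC][9-33 FREE]
Op 3: b = realloc(b, 5) -> b = 3; heap: [0-2 ALLOC][3-7 ALLOC][8-33 FREE]
Op 4: a = realloc(a, 12) -> a = 8; heap: [0-2 FREE][3-7 ALLOC][8-19 ALLOC][20-33 FREE]
Free blocks: [3 14] total_free=17 largest=14 -> 100*(17-14)/17 = 300/17 ≈ 17.647 -> rounds to 18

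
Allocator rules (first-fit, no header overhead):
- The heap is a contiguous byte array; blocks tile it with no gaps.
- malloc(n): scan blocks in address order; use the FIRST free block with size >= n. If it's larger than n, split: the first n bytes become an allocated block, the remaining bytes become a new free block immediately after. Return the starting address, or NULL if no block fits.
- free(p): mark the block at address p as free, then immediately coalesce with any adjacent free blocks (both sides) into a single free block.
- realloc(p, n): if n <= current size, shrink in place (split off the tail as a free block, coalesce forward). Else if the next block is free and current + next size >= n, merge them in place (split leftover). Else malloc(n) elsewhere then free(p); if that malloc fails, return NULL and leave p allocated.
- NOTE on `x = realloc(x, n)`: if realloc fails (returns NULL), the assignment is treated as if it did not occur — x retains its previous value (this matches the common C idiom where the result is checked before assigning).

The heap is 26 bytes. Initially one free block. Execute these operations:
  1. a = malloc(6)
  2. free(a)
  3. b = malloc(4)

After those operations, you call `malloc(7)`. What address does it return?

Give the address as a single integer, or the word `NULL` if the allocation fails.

Answer: 4

Derivation:
Op 1: a = malloc(6) -> a = 0; heap: [0-5 ALLOC][6-25 FREE]
Op 2: free(a) -> (freed a); heap: [0-25 FREE]
Op 3: b = malloc(4) -> b = 0; heap: [0-3 ALLOC][4-25 FREE]
malloc(7): first-fit scan over [0-3 ALLOC][4-25 FREE] -> 4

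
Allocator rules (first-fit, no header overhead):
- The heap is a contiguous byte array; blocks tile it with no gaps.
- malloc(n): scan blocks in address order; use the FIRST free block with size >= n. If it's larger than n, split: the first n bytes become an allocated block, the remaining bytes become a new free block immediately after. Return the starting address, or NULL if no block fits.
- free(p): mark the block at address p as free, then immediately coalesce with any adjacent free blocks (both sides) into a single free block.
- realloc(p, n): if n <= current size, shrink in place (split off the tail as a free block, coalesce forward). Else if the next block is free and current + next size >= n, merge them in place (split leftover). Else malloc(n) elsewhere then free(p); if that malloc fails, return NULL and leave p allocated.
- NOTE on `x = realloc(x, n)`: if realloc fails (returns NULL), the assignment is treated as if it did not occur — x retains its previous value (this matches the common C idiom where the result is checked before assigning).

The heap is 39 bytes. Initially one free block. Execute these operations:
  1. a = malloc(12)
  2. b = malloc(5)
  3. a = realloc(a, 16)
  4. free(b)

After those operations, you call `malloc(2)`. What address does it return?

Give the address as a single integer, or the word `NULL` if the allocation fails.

Answer: 0

Derivation:
Op 1: a = malloc(12) -> a = 0; heap: [0-11 ALLOC][12-38 FREE]
Op 2: b = malloc(5) -> b = 12; heap: [0-11 ALLOC][12-16 ALLOC][17-38 FREE]
Op 3: a = realloc(a, 16) -> a = 17; heap: [0-11 FREE][12-16 ALLOC][17-32 ALLOC][33-38 FREE]
Op 4: free(b) -> (freed b); heap: [0-16 FREE][17-32 ALLOC][33-38 FREE]
malloc(2): first-fit scan over [0-16 FREE][17-32 ALLOC][33-38 FREE] -> 0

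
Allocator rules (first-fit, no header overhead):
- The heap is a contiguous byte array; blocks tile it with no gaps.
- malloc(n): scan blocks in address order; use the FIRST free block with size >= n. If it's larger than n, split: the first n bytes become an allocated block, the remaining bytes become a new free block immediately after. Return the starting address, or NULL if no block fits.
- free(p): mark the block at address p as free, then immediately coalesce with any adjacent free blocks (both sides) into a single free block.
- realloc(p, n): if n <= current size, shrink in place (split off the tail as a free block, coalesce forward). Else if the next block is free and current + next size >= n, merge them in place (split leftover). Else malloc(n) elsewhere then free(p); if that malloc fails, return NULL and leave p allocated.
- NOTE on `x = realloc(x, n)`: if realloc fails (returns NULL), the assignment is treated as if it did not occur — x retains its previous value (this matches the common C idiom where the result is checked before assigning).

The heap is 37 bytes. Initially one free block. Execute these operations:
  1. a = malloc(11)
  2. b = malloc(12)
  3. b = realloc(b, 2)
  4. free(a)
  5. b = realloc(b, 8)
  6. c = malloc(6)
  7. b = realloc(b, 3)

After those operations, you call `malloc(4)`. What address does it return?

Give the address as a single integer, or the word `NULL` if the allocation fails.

Op 1: a = malloc(11) -> a = 0; heap: [0-10 ALLOC][11-36 FREE]
Op 2: b = malloc(12) -> b = 11; heap: [0-10 ALLOC][11-22 ALLOC][23-36 FREE]
Op 3: b = realloc(b, 2) -> b = 11; heap: [0-10 ALLOC][11-12 ALLOC][13-36 FREE]
Op 4: free(a) -> (freed a); heap: [0-10 FREE][11-12 ALLOC][13-36 FREE]
Op 5: b = realloc(b, 8) -> b = 11; heap: [0-10 FREE][11-18 ALLOC][19-36 FREE]
Op 6: c = malloc(6) -> c = 0; heap: [0-5 ALLOC][6-10 FREE][11-18 ALLOC][19-36 FREE]
Op 7: b = realloc(b, 3) -> b = 11; heap: [0-5 ALLOC][6-10 FREE][11-13 ALLOC][14-36 FREE]
malloc(4): first-fit scan over [0-5 ALLOC][6-10 FREE][11-13 ALLOC][14-36 FREE] -> 6

Answer: 6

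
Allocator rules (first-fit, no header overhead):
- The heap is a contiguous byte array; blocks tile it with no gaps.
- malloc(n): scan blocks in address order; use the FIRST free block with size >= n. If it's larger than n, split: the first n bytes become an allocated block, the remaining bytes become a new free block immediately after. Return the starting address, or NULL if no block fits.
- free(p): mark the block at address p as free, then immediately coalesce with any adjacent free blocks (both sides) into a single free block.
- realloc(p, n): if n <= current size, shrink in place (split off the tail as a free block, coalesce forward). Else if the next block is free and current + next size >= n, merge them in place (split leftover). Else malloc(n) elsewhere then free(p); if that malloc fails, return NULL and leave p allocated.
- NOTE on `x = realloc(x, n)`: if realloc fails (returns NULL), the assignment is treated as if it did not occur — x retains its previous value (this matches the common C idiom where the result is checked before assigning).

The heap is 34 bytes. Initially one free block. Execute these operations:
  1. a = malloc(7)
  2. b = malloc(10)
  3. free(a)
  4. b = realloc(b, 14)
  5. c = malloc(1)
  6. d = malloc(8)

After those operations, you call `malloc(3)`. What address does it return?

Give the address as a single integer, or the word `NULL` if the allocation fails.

Answer: 1

Derivation:
Op 1: a = malloc(7) -> a = 0; heap: [0-6 ALLOC][7-33 FREE]
Op 2: b = malloc(10) -> b = 7; heap: [0-6 ALLOC][7-16 ALLOC][17-33 FREE]
Op 3: free(a) -> (freed a); heap: [0-6 FREE][7-16 ALLOC][17-33 FREE]
Op 4: b = realloc(b, 14) -> b = 7; heap: [0-6 FREE][7-20 ALLOC][21-33 FREE]
Op 5: c = malloc(1) -> c = 0; heap: [0-0 ALLOC][1-6 FREE][7-20 ALLOC][21-33 FREE]
Op 6: d = malloc(8) -> d = 21; heap: [0-0 ALLOC][1-6 FREE][7-20 ALLOC][21-28 ALLOC][29-33 FREE]
malloc(3): first-fit scan over [0-0 ALLOC][1-6 FREE][7-20 ALLOC][21-28 ALLOC][29-33 FREE] -> 1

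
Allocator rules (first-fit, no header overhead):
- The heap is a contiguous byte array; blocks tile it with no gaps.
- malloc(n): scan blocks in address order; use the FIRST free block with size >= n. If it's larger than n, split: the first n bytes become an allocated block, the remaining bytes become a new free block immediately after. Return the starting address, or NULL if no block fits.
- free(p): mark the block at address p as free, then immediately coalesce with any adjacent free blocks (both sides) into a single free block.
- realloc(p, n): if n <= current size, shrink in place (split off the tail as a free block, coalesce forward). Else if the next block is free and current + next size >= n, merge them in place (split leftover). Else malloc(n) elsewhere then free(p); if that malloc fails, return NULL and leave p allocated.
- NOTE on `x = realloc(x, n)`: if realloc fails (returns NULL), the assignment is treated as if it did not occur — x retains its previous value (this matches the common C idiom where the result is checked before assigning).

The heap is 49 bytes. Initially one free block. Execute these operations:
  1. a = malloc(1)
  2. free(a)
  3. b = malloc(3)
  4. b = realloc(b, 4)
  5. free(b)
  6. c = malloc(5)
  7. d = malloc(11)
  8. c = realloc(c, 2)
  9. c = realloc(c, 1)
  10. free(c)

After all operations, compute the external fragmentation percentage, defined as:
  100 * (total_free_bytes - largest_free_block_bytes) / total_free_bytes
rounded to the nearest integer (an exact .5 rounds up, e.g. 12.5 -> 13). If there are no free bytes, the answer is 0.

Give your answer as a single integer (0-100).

Op 1: a = malloc(1) -> a = 0; heap: [0-0 ALLOC][1-48 FREE]
Op 2: free(a) -> (freed a); heap: [0-48 FREE]
Op 3: b = malloc(3) -> b = 0; heap: [0-2 ALLOC][3-48 FREE]
Op 4: b = realloc(b, 4) -> b = 0; heap: [0-3 ALLOC][4-48 FREE]
Op 5: free(b) -> (freed b); heap: [0-48 FREE]
Op 6: c = malloc(5) -> c = 0; heap: [0-4 ALLOC][5-48 FREE]
Op 7: d = malloc(11) -> d = 5; heap: [0-4 ALLOC][5-15 ALLOC][16-48 FREE]
Op 8: c = realloc(c, 2) -> c = 0; heap: [0-1 ALLOC][2-4 FREE][5-15 ALLOC][16-48 FREE]
Op 9: c = realloc(c, 1) -> c = 0; heap: [0-0 ALLOC][1-4 FREE][5-15 ALLOC][16-48 FREE]
Op 10: free(c) -> (freed c); heap: [0-4 FREE][5-15 ALLOC][16-48 FREE]
Free blocks: [5 33] total_free=38 largest=33 -> 100*(38-33)/38 = 500/38 ≈ 13.158 -> rounds to 13

Answer: 13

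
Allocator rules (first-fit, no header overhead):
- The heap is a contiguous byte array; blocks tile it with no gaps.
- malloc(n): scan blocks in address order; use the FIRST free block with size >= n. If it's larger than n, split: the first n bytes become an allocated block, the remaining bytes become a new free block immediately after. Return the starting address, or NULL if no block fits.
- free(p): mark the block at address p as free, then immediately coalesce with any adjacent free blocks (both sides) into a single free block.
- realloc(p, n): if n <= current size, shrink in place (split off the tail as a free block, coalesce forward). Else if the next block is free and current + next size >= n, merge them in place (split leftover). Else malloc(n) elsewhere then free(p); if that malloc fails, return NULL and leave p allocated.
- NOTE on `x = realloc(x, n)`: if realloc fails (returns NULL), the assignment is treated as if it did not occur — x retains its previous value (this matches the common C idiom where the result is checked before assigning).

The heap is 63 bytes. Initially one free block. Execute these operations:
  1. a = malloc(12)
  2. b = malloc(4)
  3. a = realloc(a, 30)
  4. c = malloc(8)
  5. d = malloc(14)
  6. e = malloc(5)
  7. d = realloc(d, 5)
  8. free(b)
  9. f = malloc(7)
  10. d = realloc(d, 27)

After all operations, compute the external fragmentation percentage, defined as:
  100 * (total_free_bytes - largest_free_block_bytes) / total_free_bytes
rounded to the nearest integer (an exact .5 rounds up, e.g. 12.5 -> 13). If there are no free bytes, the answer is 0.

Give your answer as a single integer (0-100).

Answer: 8

Derivation:
Op 1: a = malloc(12) -> a = 0; heap: [0-11 ALLOC][12-62 FREE]
Op 2: b = malloc(4) -> b = 12; heap: [0-11 ALLOC][12-15 ALLOC][16-62 FREE]
Op 3: a = realloc(a, 30) -> a = 16; heap: [0-11 FREE][12-15 ALLOC][16-45 ALLOC][46-62 FREE]
Op 4: c = malloc(8) -> c = 0; heap: [0-7 ALLOC][8-11 FREE][12-15 ALLOC][16-45 ALLOC][46-62 FREE]
Op 5: d = malloc(14) -> d = 46; heap: [0-7 ALLOC][8-11 FREE][12-15 ALLOC][16-45 ALLOC][46-59 ALLOC][60-62 FREE]
Op 6: e = malloc(5) -> e = NULL; heap: [0-7 ALLOC][8-11 FREE][12-15 ALLOC][16-45 ALLOC][46-59 ALLOC][60-62 FREE]
Op 7: d = realloc(d, 5) -> d = 46; heap: [0-7 ALLOC][8-11 FREE][12-15 ALLOC][16-45 ALLOC][46-50 ALLOC][51-62 FREE]
Op 8: free(b) -> (freed b); heap: [0-7 ALLOC][8-15 FREE][16-45 ALLOC][46-50 ALLOC][51-62 FREE]
Op 9: f = malloc(7) -> f = 8; heap: [0-7 ALLOC][8-14 ALLOC][15-15 FREE][16-45 ALLOC][46-50 ALLOC][51-62 FREE]
Op 10: d = realloc(d, 27) -> NULL (d unchanged); heap: [0-7 ALLOC][8-14 ALLOC][15-15 FREE][16-45 ALLOC][46-50 ALLOC][51-62 FREE]
Free blocks: [1 12] total_free=13 largest=12 -> 100*(13-12)/13 = 100/13 ≈ 7.692 -> rounds to 8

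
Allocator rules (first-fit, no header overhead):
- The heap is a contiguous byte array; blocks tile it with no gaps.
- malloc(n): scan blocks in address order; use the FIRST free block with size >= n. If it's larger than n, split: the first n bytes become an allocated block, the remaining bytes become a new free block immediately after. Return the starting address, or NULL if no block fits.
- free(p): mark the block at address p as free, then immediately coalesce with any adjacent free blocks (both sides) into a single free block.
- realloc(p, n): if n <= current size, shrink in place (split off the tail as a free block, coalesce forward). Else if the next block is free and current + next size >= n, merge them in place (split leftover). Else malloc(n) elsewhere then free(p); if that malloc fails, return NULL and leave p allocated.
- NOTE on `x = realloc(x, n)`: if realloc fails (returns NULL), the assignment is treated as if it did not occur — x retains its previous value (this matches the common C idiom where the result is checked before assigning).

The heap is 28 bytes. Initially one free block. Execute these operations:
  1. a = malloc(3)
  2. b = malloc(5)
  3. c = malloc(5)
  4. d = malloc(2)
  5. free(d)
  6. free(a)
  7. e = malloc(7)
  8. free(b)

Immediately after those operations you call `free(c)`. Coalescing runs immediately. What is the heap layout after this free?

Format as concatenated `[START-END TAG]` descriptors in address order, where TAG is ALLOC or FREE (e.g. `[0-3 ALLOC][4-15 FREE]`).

Answer: [0-12 FREE][13-19 ALLOC][20-27 FREE]

Derivation:
Op 1: a = malloc(3) -> a = 0; heap: [0-2 ALLOC][3-27 FREE]
Op 2: b = malloc(5) -> b = 3; heap: [0-2 ALLOC][3-7 ALLOC][8-27 FREE]
Op 3: c = malloc(5) -> c = 8; heap: [0-2 ALLOC][3-7 ALLOC][8-12 ALLOC][13-27 FREE]
Op 4: d = malloc(2) -> d = 13; heap: [0-2 ALLOC][3-7 ALLOC][8-12 ALLOC][13-14 ALLOC][15-27 FREE]
Op 5: free(d) -> (freed d); heap: [0-2 ALLOC][3-7 ALLOC][8-12 ALLOC][13-27 FREE]
Op 6: free(a) -> (freed a); heap: [0-2 FREE][3-7 ALLOC][8-12 ALLOC][13-27 FREE]
Op 7: e = malloc(7) -> e = 13; heap: [0-2 FREE][3-7 ALLOC][8-12 ALLOC][13-19 ALLOC][20-27 FREE]
Op 8: free(b) -> (freed b); heap: [0-7 FREE][8-12 ALLOC][13-19 ALLOC][20-27 FREE]
free(c): c = 8 -> block [8-12 ALLOC]; mark free, coalesce with adjacent free neighbors -> [0-12 FREE][13-19 ALLOC][20-27 FREE]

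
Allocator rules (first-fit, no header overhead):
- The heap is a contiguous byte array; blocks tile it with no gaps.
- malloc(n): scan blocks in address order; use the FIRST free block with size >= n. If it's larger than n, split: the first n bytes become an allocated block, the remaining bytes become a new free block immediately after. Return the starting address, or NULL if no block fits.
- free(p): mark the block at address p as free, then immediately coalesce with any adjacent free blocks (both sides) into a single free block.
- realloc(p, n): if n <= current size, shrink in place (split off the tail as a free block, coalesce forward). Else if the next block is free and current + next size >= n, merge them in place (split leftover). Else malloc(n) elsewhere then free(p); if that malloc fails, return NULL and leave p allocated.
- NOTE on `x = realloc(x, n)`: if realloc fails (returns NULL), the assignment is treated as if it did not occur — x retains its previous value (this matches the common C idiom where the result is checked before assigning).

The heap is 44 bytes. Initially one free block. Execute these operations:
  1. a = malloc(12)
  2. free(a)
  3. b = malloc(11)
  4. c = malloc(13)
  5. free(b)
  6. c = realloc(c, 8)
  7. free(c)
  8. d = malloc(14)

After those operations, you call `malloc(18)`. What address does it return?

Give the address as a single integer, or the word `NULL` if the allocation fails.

Op 1: a = malloc(12) -> a = 0; heap: [0-11 ALLOC][12-43 FREE]
Op 2: free(a) -> (freed a); heap: [0-43 FREE]
Op 3: b = malloc(11) -> b = 0; heap: [0-10 ALLOC][11-43 FREE]
Op 4: c = malloc(13) -> c = 11; heap: [0-10 ALLOC][11-23 ALLOC][24-43 FREE]
Op 5: free(b) -> (freed b); heap: [0-10 FREE][11-23 ALLOC][24-43 FREE]
Op 6: c = realloc(c, 8) -> c = 11; heap: [0-10 FREE][11-18 ALLOC][19-43 FREE]
Op 7: free(c) -> (freed c); heap: [0-43 FREE]
Op 8: d = malloc(14) -> d = 0; heap: [0-13 ALLOC][14-43 FREE]
malloc(18): first-fit scan over [0-13 ALLOC][14-43 FREE] -> 14

Answer: 14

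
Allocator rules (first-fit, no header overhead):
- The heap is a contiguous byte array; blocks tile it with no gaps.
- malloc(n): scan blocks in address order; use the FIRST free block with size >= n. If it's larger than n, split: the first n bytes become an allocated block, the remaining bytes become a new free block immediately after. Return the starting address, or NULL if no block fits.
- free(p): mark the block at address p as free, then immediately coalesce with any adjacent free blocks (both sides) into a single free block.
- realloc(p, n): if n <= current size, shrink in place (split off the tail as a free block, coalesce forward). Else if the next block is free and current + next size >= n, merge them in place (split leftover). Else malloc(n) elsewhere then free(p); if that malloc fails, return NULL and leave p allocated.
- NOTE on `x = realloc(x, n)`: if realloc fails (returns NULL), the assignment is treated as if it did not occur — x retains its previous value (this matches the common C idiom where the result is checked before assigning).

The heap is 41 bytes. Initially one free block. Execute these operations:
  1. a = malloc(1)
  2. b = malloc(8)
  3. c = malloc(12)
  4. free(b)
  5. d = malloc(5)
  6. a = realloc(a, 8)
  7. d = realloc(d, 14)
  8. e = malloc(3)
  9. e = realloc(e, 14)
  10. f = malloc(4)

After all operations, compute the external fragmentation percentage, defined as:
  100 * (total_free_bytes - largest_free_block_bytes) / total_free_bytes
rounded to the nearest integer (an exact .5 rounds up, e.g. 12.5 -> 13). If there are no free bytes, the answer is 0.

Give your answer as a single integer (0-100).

Answer: 11

Derivation:
Op 1: a = malloc(1) -> a = 0; heap: [0-0 ALLOC][1-40 FREE]
Op 2: b = malloc(8) -> b = 1; heap: [0-0 ALLOC][1-8 ALLOC][9-40 FREE]
Op 3: c = malloc(12) -> c = 9; heap: [0-0 ALLOC][1-8 ALLOC][9-20 ALLOC][21-40 FREE]
Op 4: free(b) -> (freed b); heap: [0-0 ALLOC][1-8 FREE][9-20 ALLOC][21-40 FREE]
Op 5: d = malloc(5) -> d = 1; heap: [0-0 ALLOC][1-5 ALLOC][6-8 FREE][9-20 ALLOC][21-40 FREE]
Op 6: a = realloc(a, 8) -> a = 21; heap: [0-0 FREE][1-5 ALLOC][6-8 FREE][9-20 ALLOC][21-28 ALLOC][29-40 FREE]
Op 7: d = realloc(d, 14) -> NULL (d unchanged); heap: [0-0 FREE][1-5 ALLOC][6-8 FREE][9-20 ALLOC][21-28 ALLOC][29-40 FREE]
Op 8: e = malloc(3) -> e = 6; heap: [0-0 FREE][1-5 ALLOC][6-8 ALLOC][9-20 ALLOC][21-28 ALLOC][29-40 FREE]
Op 9: e = realloc(e, 14) -> NULL (e unchanged); heap: [0-0 FREE][1-5 ALLOC][6-8 ALLOC][9-20 ALLOC][21-28 ALLOC][29-40 FREE]
Op 10: f = malloc(4) -> f = 29; heap: [0-0 FREE][1-5 ALLOC][6-8 ALLOC][9-20 ALLOC][21-28 ALLOC][29-32 ALLOC][33-40 FREE]
Free blocks: [1 8] total_free=9 largest=8 -> 100*(9-8)/9 = 100/9 ≈ 11.111 -> rounds to 11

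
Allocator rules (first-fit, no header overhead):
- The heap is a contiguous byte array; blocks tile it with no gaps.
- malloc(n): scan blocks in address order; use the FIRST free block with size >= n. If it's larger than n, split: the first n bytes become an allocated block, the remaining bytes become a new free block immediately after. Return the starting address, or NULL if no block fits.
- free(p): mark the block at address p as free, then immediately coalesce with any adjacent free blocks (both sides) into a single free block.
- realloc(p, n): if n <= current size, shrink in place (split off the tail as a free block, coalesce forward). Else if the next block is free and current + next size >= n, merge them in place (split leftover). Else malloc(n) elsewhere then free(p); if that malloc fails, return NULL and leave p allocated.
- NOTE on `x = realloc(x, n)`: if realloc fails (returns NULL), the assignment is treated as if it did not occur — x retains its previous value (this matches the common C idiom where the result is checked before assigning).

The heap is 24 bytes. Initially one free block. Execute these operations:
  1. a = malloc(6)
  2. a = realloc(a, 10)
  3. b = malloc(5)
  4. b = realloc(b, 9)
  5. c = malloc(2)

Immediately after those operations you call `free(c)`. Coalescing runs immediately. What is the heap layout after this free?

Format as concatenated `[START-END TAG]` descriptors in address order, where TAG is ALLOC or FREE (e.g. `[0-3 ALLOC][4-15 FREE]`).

Op 1: a = malloc(6) -> a = 0; heap: [0-5 ALLOC][6-23 FREE]
Op 2: a = realloc(a, 10) -> a = 0; heap: [0-9 ALLOC][10-23 FREE]
Op 3: b = malloc(5) -> b = 10; heap: [0-9 ALLOC][10-14 ALLOC][15-23 FREE]
Op 4: b = realloc(b, 9) -> b = 10; heap: [0-9 ALLOC][10-18 ALLOC][19-23 FREE]
Op 5: c = malloc(2) -> c = 19; heap: [0-9 ALLOC][10-18 ALLOC][19-20 ALLOC][21-23 FREE]
free(c): c = 19 -> block [19-20 ALLOC]; mark free, coalesce with adjacent free neighbors -> [0-9 ALLOC][10-18 ALLOC][19-23 FREE]

Answer: [0-9 ALLOC][10-18 ALLOC][19-23 FREE]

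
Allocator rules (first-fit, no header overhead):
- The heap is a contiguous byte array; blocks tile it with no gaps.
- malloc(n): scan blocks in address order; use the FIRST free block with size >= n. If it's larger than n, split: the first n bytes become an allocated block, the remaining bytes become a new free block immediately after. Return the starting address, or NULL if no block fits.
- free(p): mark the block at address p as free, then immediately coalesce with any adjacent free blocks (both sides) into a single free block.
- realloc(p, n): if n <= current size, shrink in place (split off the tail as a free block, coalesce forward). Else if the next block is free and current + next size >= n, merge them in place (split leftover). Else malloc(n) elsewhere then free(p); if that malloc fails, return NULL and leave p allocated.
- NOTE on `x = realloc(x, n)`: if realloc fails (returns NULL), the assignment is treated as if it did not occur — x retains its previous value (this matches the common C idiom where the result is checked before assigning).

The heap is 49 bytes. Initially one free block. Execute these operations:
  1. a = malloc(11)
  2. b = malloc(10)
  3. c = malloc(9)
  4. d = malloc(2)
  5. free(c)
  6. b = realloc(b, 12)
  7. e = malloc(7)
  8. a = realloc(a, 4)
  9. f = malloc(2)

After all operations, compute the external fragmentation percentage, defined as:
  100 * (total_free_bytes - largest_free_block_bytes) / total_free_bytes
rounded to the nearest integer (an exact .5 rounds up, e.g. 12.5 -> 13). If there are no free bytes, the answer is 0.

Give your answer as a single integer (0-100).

Answer: 23

Derivation:
Op 1: a = malloc(11) -> a = 0; heap: [0-10 ALLOC][11-48 FREE]
Op 2: b = malloc(10) -> b = 11; heap: [0-10 ALLOC][11-20 ALLOC][21-48 FREE]
Op 3: c = malloc(9) -> c = 21; heap: [0-10 ALLOC][11-20 ALLOC][21-29 ALLOC][30-48 FREE]
Op 4: d = malloc(2) -> d = 30; heap: [0-10 ALLOC][11-20 ALLOC][21-29 ALLOC][30-31 ALLOC][32-48 FREE]
Op 5: free(c) -> (freed c); heap: [0-10 ALLOC][11-20 ALLOC][21-29 FREE][30-31 ALLOC][32-48 FREE]
Op 6: b = realloc(b, 12) -> b = 11; heap: [0-10 ALLOC][11-22 ALLOC][23-29 FREE][30-31 ALLOC][32-48 FREE]
Op 7: e = malloc(7) -> e = 23; heap: [0-10 ALLOC][11-22 ALLOC][23-29 ALLOC][30-31 ALLOC][32-48 FREE]
Op 8: a = realloc(a, 4) -> a = 0; heap: [0-3 ALLOC][4-10 FREE][11-22 ALLOC][23-29 ALLOC][30-31 ALLOC][32-48 FREE]
Op 9: f = malloc(2) -> f = 4; heap: [0-3 ALLOC][4-5 ALLOC][6-10 FREE][11-22 ALLOC][23-29 ALLOC][30-31 ALLOC][32-48 FREE]
Free blocks: [5 17] total_free=22 largest=17 -> 100*(22-17)/22 = 500/22 ≈ 22.727 -> rounds to 23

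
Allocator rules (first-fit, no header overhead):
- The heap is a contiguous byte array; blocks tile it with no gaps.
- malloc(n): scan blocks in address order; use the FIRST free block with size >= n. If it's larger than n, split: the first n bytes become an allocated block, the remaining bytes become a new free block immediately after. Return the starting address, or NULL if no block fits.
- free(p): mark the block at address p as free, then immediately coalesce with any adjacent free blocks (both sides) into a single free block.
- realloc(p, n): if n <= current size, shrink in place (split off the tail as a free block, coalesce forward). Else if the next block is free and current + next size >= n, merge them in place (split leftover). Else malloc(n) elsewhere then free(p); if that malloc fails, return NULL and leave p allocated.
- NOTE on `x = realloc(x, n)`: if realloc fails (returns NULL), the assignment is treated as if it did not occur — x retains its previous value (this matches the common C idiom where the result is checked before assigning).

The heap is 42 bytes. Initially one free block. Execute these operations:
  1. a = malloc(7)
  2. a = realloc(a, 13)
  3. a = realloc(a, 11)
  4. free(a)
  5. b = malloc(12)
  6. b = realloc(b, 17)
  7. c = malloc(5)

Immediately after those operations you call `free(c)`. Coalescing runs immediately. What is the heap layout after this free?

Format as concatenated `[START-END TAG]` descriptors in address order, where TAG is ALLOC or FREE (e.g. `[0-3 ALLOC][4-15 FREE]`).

Answer: [0-16 ALLOC][17-41 FREE]

Derivation:
Op 1: a = malloc(7) -> a = 0; heap: [0-6 ALLOC][7-41 FREE]
Op 2: a = realloc(a, 13) -> a = 0; heap: [0-12 ALLOC][13-41 FREE]
Op 3: a = realloc(a, 11) -> a = 0; heap: [0-10 ALLOC][11-41 FREE]
Op 4: free(a) -> (freed a); heap: [0-41 FREE]
Op 5: b = malloc(12) -> b = 0; heap: [0-11 ALLOC][12-41 FREE]
Op 6: b = realloc(b, 17) -> b = 0; heap: [0-16 ALLOC][17-41 FREE]
Op 7: c = malloc(5) -> c = 17; heap: [0-16 ALLOC][17-21 ALLOC][22-41 FREE]
free(c): c = 17 -> block [17-21 ALLOC]; mark free, coalesce with adjacent free neighbors -> [0-16 ALLOC][17-41 FREE]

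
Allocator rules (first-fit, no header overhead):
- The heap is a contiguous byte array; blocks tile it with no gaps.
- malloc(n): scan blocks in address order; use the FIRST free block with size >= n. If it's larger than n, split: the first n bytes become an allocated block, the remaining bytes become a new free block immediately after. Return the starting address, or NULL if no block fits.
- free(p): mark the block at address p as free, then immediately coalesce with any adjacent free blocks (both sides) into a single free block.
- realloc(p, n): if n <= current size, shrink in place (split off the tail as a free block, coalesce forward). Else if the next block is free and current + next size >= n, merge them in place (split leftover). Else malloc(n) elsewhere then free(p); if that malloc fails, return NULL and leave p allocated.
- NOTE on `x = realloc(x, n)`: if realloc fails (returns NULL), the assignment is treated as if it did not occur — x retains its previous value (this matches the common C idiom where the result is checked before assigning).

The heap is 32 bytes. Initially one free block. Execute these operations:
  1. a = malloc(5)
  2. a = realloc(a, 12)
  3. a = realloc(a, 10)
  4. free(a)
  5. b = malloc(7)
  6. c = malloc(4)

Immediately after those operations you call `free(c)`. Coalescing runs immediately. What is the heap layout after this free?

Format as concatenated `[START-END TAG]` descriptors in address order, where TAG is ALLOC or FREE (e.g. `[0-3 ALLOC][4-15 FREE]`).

Answer: [0-6 ALLOC][7-31 FREE]

Derivation:
Op 1: a = malloc(5) -> a = 0; heap: [0-4 ALLOC][5-31 FREE]
Op 2: a = realloc(a, 12) -> a = 0; heap: [0-11 ALLOC][12-31 FREE]
Op 3: a = realloc(a, 10) -> a = 0; heap: [0-9 ALLOC][10-31 FREE]
Op 4: free(a) -> (freed a); heap: [0-31 FREE]
Op 5: b = malloc(7) -> b = 0; heap: [0-6 ALLOC][7-31 FREE]
Op 6: c = malloc(4) -> c = 7; heap: [0-6 ALLOC][7-10 ALLOC][11-31 FREE]
free(c): c = 7 -> block [7-10 ALLOC]; mark free, coalesce with adjacent free neighbors -> [0-6 ALLOC][7-31 FREE]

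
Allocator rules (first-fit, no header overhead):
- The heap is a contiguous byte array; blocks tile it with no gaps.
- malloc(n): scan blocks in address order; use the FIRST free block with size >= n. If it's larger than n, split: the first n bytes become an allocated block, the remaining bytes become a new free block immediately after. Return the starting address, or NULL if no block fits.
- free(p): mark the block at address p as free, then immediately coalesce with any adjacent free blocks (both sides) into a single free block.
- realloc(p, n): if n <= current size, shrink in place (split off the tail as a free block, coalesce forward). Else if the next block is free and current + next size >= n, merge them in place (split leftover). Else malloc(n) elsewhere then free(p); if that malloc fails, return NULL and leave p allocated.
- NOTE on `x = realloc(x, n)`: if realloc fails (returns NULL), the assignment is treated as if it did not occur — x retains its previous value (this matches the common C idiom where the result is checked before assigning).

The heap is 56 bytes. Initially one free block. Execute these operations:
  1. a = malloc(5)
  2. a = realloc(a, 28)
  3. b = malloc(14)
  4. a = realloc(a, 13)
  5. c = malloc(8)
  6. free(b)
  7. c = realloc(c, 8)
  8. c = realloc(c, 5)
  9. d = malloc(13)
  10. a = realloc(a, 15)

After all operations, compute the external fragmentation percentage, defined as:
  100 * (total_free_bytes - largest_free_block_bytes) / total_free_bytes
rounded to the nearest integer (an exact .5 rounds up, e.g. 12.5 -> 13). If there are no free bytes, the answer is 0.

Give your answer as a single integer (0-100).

Op 1: a = malloc(5) -> a = 0; heap: [0-4 ALLOC][5-55 FREE]
Op 2: a = realloc(a, 28) -> a = 0; heap: [0-27 ALLOC][28-55 FREE]
Op 3: b = malloc(14) -> b = 28; heap: [0-27 ALLOC][28-41 ALLOC][42-55 FREE]
Op 4: a = realloc(a, 13) -> a = 0; heap: [0-12 ALLOC][13-27 FREE][28-41 ALLOC][42-55 FREE]
Op 5: c = malloc(8) -> c = 13; heap: [0-12 ALLOC][13-20 ALLOC][21-27 FREE][28-41 ALLOC][42-55 FREE]
Op 6: free(b) -> (freed b); heap: [0-12 ALLOC][13-20 ALLOC][21-55 FREE]
Op 7: c = realloc(c, 8) -> c = 13; heap: [0-12 ALLOC][13-20 ALLOC][21-55 FREE]
Op 8: c = realloc(c, 5) -> c = 13; heap: [0-12 ALLOC][13-17 ALLOC][18-55 FREE]
Op 9: d = malloc(13) -> d = 18; heap: [0-12 ALLOC][13-17 ALLOC][18-30 ALLOC][31-55 FREE]
Op 10: a = realloc(a, 15) -> a = 31; heap: [0-12 FREE][13-17 ALLOC][18-30 ALLOC][31-45 ALLOC][46-55 FREE]
Free blocks: [13 10] total_free=23 largest=13 -> 100*(23-13)/23 = 1000/23 ≈ 43.478 -> rounds to 43

Answer: 43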